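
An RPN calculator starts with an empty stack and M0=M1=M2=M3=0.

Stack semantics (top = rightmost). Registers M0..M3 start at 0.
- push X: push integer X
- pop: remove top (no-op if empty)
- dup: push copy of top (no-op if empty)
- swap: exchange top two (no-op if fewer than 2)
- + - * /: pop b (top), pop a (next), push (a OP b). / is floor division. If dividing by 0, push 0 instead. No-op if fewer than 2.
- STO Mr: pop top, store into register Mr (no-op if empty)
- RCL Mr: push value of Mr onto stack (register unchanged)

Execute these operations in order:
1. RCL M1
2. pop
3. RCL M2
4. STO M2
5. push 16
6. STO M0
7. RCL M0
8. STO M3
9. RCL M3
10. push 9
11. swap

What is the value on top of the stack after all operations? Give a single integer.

Answer: 16

Derivation:
After op 1 (RCL M1): stack=[0] mem=[0,0,0,0]
After op 2 (pop): stack=[empty] mem=[0,0,0,0]
After op 3 (RCL M2): stack=[0] mem=[0,0,0,0]
After op 4 (STO M2): stack=[empty] mem=[0,0,0,0]
After op 5 (push 16): stack=[16] mem=[0,0,0,0]
After op 6 (STO M0): stack=[empty] mem=[16,0,0,0]
After op 7 (RCL M0): stack=[16] mem=[16,0,0,0]
After op 8 (STO M3): stack=[empty] mem=[16,0,0,16]
After op 9 (RCL M3): stack=[16] mem=[16,0,0,16]
After op 10 (push 9): stack=[16,9] mem=[16,0,0,16]
After op 11 (swap): stack=[9,16] mem=[16,0,0,16]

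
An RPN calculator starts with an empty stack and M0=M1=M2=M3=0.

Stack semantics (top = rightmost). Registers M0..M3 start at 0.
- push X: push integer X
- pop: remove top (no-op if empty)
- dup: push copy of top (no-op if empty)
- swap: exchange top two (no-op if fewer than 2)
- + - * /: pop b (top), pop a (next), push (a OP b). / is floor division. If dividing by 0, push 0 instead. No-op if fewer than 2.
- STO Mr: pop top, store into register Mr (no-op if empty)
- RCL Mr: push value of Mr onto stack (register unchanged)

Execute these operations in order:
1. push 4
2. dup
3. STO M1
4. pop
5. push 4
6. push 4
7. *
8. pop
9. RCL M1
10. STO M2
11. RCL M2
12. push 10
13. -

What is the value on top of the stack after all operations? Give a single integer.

After op 1 (push 4): stack=[4] mem=[0,0,0,0]
After op 2 (dup): stack=[4,4] mem=[0,0,0,0]
After op 3 (STO M1): stack=[4] mem=[0,4,0,0]
After op 4 (pop): stack=[empty] mem=[0,4,0,0]
After op 5 (push 4): stack=[4] mem=[0,4,0,0]
After op 6 (push 4): stack=[4,4] mem=[0,4,0,0]
After op 7 (*): stack=[16] mem=[0,4,0,0]
After op 8 (pop): stack=[empty] mem=[0,4,0,0]
After op 9 (RCL M1): stack=[4] mem=[0,4,0,0]
After op 10 (STO M2): stack=[empty] mem=[0,4,4,0]
After op 11 (RCL M2): stack=[4] mem=[0,4,4,0]
After op 12 (push 10): stack=[4,10] mem=[0,4,4,0]
After op 13 (-): stack=[-6] mem=[0,4,4,0]

Answer: -6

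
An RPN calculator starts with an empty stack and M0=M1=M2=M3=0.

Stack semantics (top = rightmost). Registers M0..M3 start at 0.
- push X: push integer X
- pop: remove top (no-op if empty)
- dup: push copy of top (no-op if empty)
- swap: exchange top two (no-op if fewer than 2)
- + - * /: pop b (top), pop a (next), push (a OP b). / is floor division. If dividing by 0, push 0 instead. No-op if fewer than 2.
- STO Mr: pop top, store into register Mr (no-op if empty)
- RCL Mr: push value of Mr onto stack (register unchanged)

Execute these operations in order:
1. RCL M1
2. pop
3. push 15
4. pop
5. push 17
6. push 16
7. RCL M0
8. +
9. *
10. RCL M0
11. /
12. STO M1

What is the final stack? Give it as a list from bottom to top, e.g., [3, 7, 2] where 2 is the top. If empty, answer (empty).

Answer: (empty)

Derivation:
After op 1 (RCL M1): stack=[0] mem=[0,0,0,0]
After op 2 (pop): stack=[empty] mem=[0,0,0,0]
After op 3 (push 15): stack=[15] mem=[0,0,0,0]
After op 4 (pop): stack=[empty] mem=[0,0,0,0]
After op 5 (push 17): stack=[17] mem=[0,0,0,0]
After op 6 (push 16): stack=[17,16] mem=[0,0,0,0]
After op 7 (RCL M0): stack=[17,16,0] mem=[0,0,0,0]
After op 8 (+): stack=[17,16] mem=[0,0,0,0]
After op 9 (*): stack=[272] mem=[0,0,0,0]
After op 10 (RCL M0): stack=[272,0] mem=[0,0,0,0]
After op 11 (/): stack=[0] mem=[0,0,0,0]
After op 12 (STO M1): stack=[empty] mem=[0,0,0,0]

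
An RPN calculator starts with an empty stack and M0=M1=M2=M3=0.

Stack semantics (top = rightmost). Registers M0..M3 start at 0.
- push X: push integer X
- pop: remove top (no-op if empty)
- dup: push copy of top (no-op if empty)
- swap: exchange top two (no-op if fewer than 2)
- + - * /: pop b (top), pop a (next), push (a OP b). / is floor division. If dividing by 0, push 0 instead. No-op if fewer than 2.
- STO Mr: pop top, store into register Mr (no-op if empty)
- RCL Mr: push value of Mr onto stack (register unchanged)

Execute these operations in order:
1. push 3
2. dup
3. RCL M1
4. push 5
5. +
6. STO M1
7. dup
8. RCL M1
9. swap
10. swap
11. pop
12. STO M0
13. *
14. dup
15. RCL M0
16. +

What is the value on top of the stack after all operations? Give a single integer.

After op 1 (push 3): stack=[3] mem=[0,0,0,0]
After op 2 (dup): stack=[3,3] mem=[0,0,0,0]
After op 3 (RCL M1): stack=[3,3,0] mem=[0,0,0,0]
After op 4 (push 5): stack=[3,3,0,5] mem=[0,0,0,0]
After op 5 (+): stack=[3,3,5] mem=[0,0,0,0]
After op 6 (STO M1): stack=[3,3] mem=[0,5,0,0]
After op 7 (dup): stack=[3,3,3] mem=[0,5,0,0]
After op 8 (RCL M1): stack=[3,3,3,5] mem=[0,5,0,0]
After op 9 (swap): stack=[3,3,5,3] mem=[0,5,0,0]
After op 10 (swap): stack=[3,3,3,5] mem=[0,5,0,0]
After op 11 (pop): stack=[3,3,3] mem=[0,5,0,0]
After op 12 (STO M0): stack=[3,3] mem=[3,5,0,0]
After op 13 (*): stack=[9] mem=[3,5,0,0]
After op 14 (dup): stack=[9,9] mem=[3,5,0,0]
After op 15 (RCL M0): stack=[9,9,3] mem=[3,5,0,0]
After op 16 (+): stack=[9,12] mem=[3,5,0,0]

Answer: 12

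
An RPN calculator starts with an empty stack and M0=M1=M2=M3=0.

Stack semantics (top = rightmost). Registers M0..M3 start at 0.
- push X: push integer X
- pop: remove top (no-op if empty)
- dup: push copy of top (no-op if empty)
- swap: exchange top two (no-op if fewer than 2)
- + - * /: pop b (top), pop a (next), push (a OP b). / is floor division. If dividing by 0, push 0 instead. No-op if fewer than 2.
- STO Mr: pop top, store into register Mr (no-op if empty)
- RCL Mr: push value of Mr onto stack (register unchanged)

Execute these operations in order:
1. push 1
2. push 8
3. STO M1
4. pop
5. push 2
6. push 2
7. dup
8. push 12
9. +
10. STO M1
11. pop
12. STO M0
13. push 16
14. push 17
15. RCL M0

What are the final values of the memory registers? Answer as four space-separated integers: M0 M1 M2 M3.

After op 1 (push 1): stack=[1] mem=[0,0,0,0]
After op 2 (push 8): stack=[1,8] mem=[0,0,0,0]
After op 3 (STO M1): stack=[1] mem=[0,8,0,0]
After op 4 (pop): stack=[empty] mem=[0,8,0,0]
After op 5 (push 2): stack=[2] mem=[0,8,0,0]
After op 6 (push 2): stack=[2,2] mem=[0,8,0,0]
After op 7 (dup): stack=[2,2,2] mem=[0,8,0,0]
After op 8 (push 12): stack=[2,2,2,12] mem=[0,8,0,0]
After op 9 (+): stack=[2,2,14] mem=[0,8,0,0]
After op 10 (STO M1): stack=[2,2] mem=[0,14,0,0]
After op 11 (pop): stack=[2] mem=[0,14,0,0]
After op 12 (STO M0): stack=[empty] mem=[2,14,0,0]
After op 13 (push 16): stack=[16] mem=[2,14,0,0]
After op 14 (push 17): stack=[16,17] mem=[2,14,0,0]
After op 15 (RCL M0): stack=[16,17,2] mem=[2,14,0,0]

Answer: 2 14 0 0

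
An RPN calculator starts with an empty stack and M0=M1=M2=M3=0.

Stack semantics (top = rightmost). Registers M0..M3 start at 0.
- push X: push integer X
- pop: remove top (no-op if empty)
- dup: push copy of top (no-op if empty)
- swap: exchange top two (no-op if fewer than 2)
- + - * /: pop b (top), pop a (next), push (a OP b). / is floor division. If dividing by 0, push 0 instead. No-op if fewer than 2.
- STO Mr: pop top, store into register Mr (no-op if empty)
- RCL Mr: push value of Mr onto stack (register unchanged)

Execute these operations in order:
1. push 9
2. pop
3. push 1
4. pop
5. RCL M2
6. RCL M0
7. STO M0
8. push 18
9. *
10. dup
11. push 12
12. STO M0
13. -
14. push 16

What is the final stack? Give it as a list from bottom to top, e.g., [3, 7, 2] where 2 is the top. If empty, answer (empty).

Answer: [0, 16]

Derivation:
After op 1 (push 9): stack=[9] mem=[0,0,0,0]
After op 2 (pop): stack=[empty] mem=[0,0,0,0]
After op 3 (push 1): stack=[1] mem=[0,0,0,0]
After op 4 (pop): stack=[empty] mem=[0,0,0,0]
After op 5 (RCL M2): stack=[0] mem=[0,0,0,0]
After op 6 (RCL M0): stack=[0,0] mem=[0,0,0,0]
After op 7 (STO M0): stack=[0] mem=[0,0,0,0]
After op 8 (push 18): stack=[0,18] mem=[0,0,0,0]
After op 9 (*): stack=[0] mem=[0,0,0,0]
After op 10 (dup): stack=[0,0] mem=[0,0,0,0]
After op 11 (push 12): stack=[0,0,12] mem=[0,0,0,0]
After op 12 (STO M0): stack=[0,0] mem=[12,0,0,0]
After op 13 (-): stack=[0] mem=[12,0,0,0]
After op 14 (push 16): stack=[0,16] mem=[12,0,0,0]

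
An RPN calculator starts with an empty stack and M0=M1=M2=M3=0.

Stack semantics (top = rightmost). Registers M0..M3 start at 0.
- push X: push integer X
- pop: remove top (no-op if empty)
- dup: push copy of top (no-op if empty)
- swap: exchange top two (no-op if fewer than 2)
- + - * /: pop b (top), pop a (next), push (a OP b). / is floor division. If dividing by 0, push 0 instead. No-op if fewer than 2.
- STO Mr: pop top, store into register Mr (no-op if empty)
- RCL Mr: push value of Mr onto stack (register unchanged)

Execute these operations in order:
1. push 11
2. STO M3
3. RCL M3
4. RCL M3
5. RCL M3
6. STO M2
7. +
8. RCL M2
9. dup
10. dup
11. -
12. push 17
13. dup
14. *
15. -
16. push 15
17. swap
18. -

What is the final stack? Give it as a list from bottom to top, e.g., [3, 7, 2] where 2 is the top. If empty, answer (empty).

Answer: [22, 11, 304]

Derivation:
After op 1 (push 11): stack=[11] mem=[0,0,0,0]
After op 2 (STO M3): stack=[empty] mem=[0,0,0,11]
After op 3 (RCL M3): stack=[11] mem=[0,0,0,11]
After op 4 (RCL M3): stack=[11,11] mem=[0,0,0,11]
After op 5 (RCL M3): stack=[11,11,11] mem=[0,0,0,11]
After op 6 (STO M2): stack=[11,11] mem=[0,0,11,11]
After op 7 (+): stack=[22] mem=[0,0,11,11]
After op 8 (RCL M2): stack=[22,11] mem=[0,0,11,11]
After op 9 (dup): stack=[22,11,11] mem=[0,0,11,11]
After op 10 (dup): stack=[22,11,11,11] mem=[0,0,11,11]
After op 11 (-): stack=[22,11,0] mem=[0,0,11,11]
After op 12 (push 17): stack=[22,11,0,17] mem=[0,0,11,11]
After op 13 (dup): stack=[22,11,0,17,17] mem=[0,0,11,11]
After op 14 (*): stack=[22,11,0,289] mem=[0,0,11,11]
After op 15 (-): stack=[22,11,-289] mem=[0,0,11,11]
After op 16 (push 15): stack=[22,11,-289,15] mem=[0,0,11,11]
After op 17 (swap): stack=[22,11,15,-289] mem=[0,0,11,11]
After op 18 (-): stack=[22,11,304] mem=[0,0,11,11]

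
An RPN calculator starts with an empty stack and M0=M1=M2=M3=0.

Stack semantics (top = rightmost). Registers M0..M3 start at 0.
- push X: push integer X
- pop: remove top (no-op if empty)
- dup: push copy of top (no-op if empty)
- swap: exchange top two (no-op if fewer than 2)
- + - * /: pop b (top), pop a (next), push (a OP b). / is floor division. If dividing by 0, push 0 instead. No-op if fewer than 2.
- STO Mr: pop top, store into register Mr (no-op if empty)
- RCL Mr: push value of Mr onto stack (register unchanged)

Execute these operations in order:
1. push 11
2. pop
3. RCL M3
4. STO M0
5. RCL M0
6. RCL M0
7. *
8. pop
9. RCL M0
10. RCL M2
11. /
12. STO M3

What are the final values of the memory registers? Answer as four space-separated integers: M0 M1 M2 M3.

Answer: 0 0 0 0

Derivation:
After op 1 (push 11): stack=[11] mem=[0,0,0,0]
After op 2 (pop): stack=[empty] mem=[0,0,0,0]
After op 3 (RCL M3): stack=[0] mem=[0,0,0,0]
After op 4 (STO M0): stack=[empty] mem=[0,0,0,0]
After op 5 (RCL M0): stack=[0] mem=[0,0,0,0]
After op 6 (RCL M0): stack=[0,0] mem=[0,0,0,0]
After op 7 (*): stack=[0] mem=[0,0,0,0]
After op 8 (pop): stack=[empty] mem=[0,0,0,0]
After op 9 (RCL M0): stack=[0] mem=[0,0,0,0]
After op 10 (RCL M2): stack=[0,0] mem=[0,0,0,0]
After op 11 (/): stack=[0] mem=[0,0,0,0]
After op 12 (STO M3): stack=[empty] mem=[0,0,0,0]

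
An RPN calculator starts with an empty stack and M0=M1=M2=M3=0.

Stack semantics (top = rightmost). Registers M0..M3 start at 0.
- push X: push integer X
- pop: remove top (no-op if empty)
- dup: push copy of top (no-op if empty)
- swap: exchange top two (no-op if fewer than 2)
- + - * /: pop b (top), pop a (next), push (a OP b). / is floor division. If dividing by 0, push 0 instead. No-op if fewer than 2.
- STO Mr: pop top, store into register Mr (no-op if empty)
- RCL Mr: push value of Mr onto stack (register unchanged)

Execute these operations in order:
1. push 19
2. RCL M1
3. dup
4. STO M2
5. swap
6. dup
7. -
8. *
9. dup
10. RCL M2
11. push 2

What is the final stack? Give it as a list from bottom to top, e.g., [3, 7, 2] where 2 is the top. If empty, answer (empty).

After op 1 (push 19): stack=[19] mem=[0,0,0,0]
After op 2 (RCL M1): stack=[19,0] mem=[0,0,0,0]
After op 3 (dup): stack=[19,0,0] mem=[0,0,0,0]
After op 4 (STO M2): stack=[19,0] mem=[0,0,0,0]
After op 5 (swap): stack=[0,19] mem=[0,0,0,0]
After op 6 (dup): stack=[0,19,19] mem=[0,0,0,0]
After op 7 (-): stack=[0,0] mem=[0,0,0,0]
After op 8 (*): stack=[0] mem=[0,0,0,0]
After op 9 (dup): stack=[0,0] mem=[0,0,0,0]
After op 10 (RCL M2): stack=[0,0,0] mem=[0,0,0,0]
After op 11 (push 2): stack=[0,0,0,2] mem=[0,0,0,0]

Answer: [0, 0, 0, 2]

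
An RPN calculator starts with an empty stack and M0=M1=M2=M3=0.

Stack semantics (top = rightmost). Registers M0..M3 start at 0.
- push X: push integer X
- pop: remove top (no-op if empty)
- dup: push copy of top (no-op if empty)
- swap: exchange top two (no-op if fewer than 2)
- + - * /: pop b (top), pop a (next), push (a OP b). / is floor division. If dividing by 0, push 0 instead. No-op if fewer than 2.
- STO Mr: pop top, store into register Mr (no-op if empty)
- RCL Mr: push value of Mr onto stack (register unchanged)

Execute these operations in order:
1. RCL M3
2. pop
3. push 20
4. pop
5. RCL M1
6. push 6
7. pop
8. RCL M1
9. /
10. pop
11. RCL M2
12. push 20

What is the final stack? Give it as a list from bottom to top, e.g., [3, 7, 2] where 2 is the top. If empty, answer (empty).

After op 1 (RCL M3): stack=[0] mem=[0,0,0,0]
After op 2 (pop): stack=[empty] mem=[0,0,0,0]
After op 3 (push 20): stack=[20] mem=[0,0,0,0]
After op 4 (pop): stack=[empty] mem=[0,0,0,0]
After op 5 (RCL M1): stack=[0] mem=[0,0,0,0]
After op 6 (push 6): stack=[0,6] mem=[0,0,0,0]
After op 7 (pop): stack=[0] mem=[0,0,0,0]
After op 8 (RCL M1): stack=[0,0] mem=[0,0,0,0]
After op 9 (/): stack=[0] mem=[0,0,0,0]
After op 10 (pop): stack=[empty] mem=[0,0,0,0]
After op 11 (RCL M2): stack=[0] mem=[0,0,0,0]
After op 12 (push 20): stack=[0,20] mem=[0,0,0,0]

Answer: [0, 20]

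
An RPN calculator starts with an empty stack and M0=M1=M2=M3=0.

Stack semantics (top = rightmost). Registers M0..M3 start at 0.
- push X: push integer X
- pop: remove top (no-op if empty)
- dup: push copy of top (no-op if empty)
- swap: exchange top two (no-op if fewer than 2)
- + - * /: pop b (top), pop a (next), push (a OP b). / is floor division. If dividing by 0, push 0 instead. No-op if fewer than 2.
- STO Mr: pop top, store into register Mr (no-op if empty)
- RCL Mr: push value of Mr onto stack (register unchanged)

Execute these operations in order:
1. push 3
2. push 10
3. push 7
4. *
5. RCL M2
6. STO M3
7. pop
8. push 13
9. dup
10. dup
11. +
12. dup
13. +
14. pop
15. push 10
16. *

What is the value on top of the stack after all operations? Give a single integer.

Answer: 130

Derivation:
After op 1 (push 3): stack=[3] mem=[0,0,0,0]
After op 2 (push 10): stack=[3,10] mem=[0,0,0,0]
After op 3 (push 7): stack=[3,10,7] mem=[0,0,0,0]
After op 4 (*): stack=[3,70] mem=[0,0,0,0]
After op 5 (RCL M2): stack=[3,70,0] mem=[0,0,0,0]
After op 6 (STO M3): stack=[3,70] mem=[0,0,0,0]
After op 7 (pop): stack=[3] mem=[0,0,0,0]
After op 8 (push 13): stack=[3,13] mem=[0,0,0,0]
After op 9 (dup): stack=[3,13,13] mem=[0,0,0,0]
After op 10 (dup): stack=[3,13,13,13] mem=[0,0,0,0]
After op 11 (+): stack=[3,13,26] mem=[0,0,0,0]
After op 12 (dup): stack=[3,13,26,26] mem=[0,0,0,0]
After op 13 (+): stack=[3,13,52] mem=[0,0,0,0]
After op 14 (pop): stack=[3,13] mem=[0,0,0,0]
After op 15 (push 10): stack=[3,13,10] mem=[0,0,0,0]
After op 16 (*): stack=[3,130] mem=[0,0,0,0]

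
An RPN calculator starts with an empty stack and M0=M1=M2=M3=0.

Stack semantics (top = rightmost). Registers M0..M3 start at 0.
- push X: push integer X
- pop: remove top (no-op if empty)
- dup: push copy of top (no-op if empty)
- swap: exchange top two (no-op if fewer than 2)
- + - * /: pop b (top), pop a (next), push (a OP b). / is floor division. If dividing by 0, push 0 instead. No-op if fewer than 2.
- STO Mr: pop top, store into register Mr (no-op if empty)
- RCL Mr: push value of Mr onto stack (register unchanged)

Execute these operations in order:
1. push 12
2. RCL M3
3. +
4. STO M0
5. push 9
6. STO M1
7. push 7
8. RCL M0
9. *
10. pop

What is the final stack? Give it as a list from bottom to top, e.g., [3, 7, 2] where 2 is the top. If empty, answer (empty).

Answer: (empty)

Derivation:
After op 1 (push 12): stack=[12] mem=[0,0,0,0]
After op 2 (RCL M3): stack=[12,0] mem=[0,0,0,0]
After op 3 (+): stack=[12] mem=[0,0,0,0]
After op 4 (STO M0): stack=[empty] mem=[12,0,0,0]
After op 5 (push 9): stack=[9] mem=[12,0,0,0]
After op 6 (STO M1): stack=[empty] mem=[12,9,0,0]
After op 7 (push 7): stack=[7] mem=[12,9,0,0]
After op 8 (RCL M0): stack=[7,12] mem=[12,9,0,0]
After op 9 (*): stack=[84] mem=[12,9,0,0]
After op 10 (pop): stack=[empty] mem=[12,9,0,0]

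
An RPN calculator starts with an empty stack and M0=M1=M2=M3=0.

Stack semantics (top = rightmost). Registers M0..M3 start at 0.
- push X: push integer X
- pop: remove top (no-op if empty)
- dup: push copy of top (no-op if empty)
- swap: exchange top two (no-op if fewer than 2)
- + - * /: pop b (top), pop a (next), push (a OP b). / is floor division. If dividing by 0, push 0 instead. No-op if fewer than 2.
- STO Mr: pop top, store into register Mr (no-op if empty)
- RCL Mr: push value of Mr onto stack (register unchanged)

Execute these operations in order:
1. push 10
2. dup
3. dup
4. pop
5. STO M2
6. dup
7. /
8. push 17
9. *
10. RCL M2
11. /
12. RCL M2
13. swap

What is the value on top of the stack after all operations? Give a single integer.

After op 1 (push 10): stack=[10] mem=[0,0,0,0]
After op 2 (dup): stack=[10,10] mem=[0,0,0,0]
After op 3 (dup): stack=[10,10,10] mem=[0,0,0,0]
After op 4 (pop): stack=[10,10] mem=[0,0,0,0]
After op 5 (STO M2): stack=[10] mem=[0,0,10,0]
After op 6 (dup): stack=[10,10] mem=[0,0,10,0]
After op 7 (/): stack=[1] mem=[0,0,10,0]
After op 8 (push 17): stack=[1,17] mem=[0,0,10,0]
After op 9 (*): stack=[17] mem=[0,0,10,0]
After op 10 (RCL M2): stack=[17,10] mem=[0,0,10,0]
After op 11 (/): stack=[1] mem=[0,0,10,0]
After op 12 (RCL M2): stack=[1,10] mem=[0,0,10,0]
After op 13 (swap): stack=[10,1] mem=[0,0,10,0]

Answer: 1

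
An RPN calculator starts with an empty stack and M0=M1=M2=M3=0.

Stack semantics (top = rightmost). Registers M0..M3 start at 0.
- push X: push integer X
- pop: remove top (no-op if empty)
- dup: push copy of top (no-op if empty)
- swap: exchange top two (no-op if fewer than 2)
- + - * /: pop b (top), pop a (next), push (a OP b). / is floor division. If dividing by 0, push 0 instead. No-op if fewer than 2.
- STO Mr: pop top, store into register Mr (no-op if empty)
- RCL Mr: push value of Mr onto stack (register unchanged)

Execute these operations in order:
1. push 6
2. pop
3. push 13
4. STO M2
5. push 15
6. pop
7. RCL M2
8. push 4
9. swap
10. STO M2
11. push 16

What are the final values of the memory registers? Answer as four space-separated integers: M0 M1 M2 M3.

Answer: 0 0 13 0

Derivation:
After op 1 (push 6): stack=[6] mem=[0,0,0,0]
After op 2 (pop): stack=[empty] mem=[0,0,0,0]
After op 3 (push 13): stack=[13] mem=[0,0,0,0]
After op 4 (STO M2): stack=[empty] mem=[0,0,13,0]
After op 5 (push 15): stack=[15] mem=[0,0,13,0]
After op 6 (pop): stack=[empty] mem=[0,0,13,0]
After op 7 (RCL M2): stack=[13] mem=[0,0,13,0]
After op 8 (push 4): stack=[13,4] mem=[0,0,13,0]
After op 9 (swap): stack=[4,13] mem=[0,0,13,0]
After op 10 (STO M2): stack=[4] mem=[0,0,13,0]
After op 11 (push 16): stack=[4,16] mem=[0,0,13,0]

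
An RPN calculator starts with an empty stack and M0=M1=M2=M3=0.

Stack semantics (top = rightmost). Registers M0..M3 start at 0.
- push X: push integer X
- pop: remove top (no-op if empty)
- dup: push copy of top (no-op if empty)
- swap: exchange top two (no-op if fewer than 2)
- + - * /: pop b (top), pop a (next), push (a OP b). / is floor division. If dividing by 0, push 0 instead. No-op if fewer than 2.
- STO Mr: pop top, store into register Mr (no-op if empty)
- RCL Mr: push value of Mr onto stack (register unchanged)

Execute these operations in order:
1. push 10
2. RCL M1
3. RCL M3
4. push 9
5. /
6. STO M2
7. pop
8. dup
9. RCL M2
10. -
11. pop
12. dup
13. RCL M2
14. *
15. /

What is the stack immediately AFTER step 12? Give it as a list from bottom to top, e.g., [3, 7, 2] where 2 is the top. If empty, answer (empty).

After op 1 (push 10): stack=[10] mem=[0,0,0,0]
After op 2 (RCL M1): stack=[10,0] mem=[0,0,0,0]
After op 3 (RCL M3): stack=[10,0,0] mem=[0,0,0,0]
After op 4 (push 9): stack=[10,0,0,9] mem=[0,0,0,0]
After op 5 (/): stack=[10,0,0] mem=[0,0,0,0]
After op 6 (STO M2): stack=[10,0] mem=[0,0,0,0]
After op 7 (pop): stack=[10] mem=[0,0,0,0]
After op 8 (dup): stack=[10,10] mem=[0,0,0,0]
After op 9 (RCL M2): stack=[10,10,0] mem=[0,0,0,0]
After op 10 (-): stack=[10,10] mem=[0,0,0,0]
After op 11 (pop): stack=[10] mem=[0,0,0,0]
After op 12 (dup): stack=[10,10] mem=[0,0,0,0]

[10, 10]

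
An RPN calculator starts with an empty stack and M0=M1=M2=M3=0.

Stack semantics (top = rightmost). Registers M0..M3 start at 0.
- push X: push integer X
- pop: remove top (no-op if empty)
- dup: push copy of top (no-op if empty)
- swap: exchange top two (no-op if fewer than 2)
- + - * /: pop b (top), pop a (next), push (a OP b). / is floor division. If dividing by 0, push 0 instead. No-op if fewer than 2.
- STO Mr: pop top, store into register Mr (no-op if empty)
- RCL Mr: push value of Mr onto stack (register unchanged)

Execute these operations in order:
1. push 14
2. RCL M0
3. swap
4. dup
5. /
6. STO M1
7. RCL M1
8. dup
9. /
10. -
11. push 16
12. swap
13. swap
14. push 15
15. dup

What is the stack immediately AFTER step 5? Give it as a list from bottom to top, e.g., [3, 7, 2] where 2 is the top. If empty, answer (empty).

After op 1 (push 14): stack=[14] mem=[0,0,0,0]
After op 2 (RCL M0): stack=[14,0] mem=[0,0,0,0]
After op 3 (swap): stack=[0,14] mem=[0,0,0,0]
After op 4 (dup): stack=[0,14,14] mem=[0,0,0,0]
After op 5 (/): stack=[0,1] mem=[0,0,0,0]

[0, 1]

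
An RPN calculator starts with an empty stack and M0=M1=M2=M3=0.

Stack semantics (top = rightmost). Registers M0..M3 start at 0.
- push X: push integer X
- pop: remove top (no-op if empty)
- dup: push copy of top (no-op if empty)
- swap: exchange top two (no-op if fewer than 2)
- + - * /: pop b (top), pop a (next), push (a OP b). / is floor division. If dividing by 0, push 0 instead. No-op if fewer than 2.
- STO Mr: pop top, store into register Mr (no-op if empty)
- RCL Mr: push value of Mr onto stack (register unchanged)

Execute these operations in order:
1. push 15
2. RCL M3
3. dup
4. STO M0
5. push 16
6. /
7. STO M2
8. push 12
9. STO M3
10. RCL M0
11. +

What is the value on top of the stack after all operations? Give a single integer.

Answer: 15

Derivation:
After op 1 (push 15): stack=[15] mem=[0,0,0,0]
After op 2 (RCL M3): stack=[15,0] mem=[0,0,0,0]
After op 3 (dup): stack=[15,0,0] mem=[0,0,0,0]
After op 4 (STO M0): stack=[15,0] mem=[0,0,0,0]
After op 5 (push 16): stack=[15,0,16] mem=[0,0,0,0]
After op 6 (/): stack=[15,0] mem=[0,0,0,0]
After op 7 (STO M2): stack=[15] mem=[0,0,0,0]
After op 8 (push 12): stack=[15,12] mem=[0,0,0,0]
After op 9 (STO M3): stack=[15] mem=[0,0,0,12]
After op 10 (RCL M0): stack=[15,0] mem=[0,0,0,12]
After op 11 (+): stack=[15] mem=[0,0,0,12]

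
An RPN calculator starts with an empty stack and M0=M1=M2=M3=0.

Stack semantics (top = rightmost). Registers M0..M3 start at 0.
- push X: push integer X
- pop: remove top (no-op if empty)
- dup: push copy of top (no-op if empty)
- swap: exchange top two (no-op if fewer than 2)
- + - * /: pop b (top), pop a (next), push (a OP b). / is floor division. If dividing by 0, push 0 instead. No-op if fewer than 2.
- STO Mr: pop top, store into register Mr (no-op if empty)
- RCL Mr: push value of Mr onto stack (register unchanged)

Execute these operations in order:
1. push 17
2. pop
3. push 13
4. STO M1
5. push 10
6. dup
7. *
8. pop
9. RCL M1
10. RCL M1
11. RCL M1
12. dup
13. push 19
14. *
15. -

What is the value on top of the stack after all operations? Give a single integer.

After op 1 (push 17): stack=[17] mem=[0,0,0,0]
After op 2 (pop): stack=[empty] mem=[0,0,0,0]
After op 3 (push 13): stack=[13] mem=[0,0,0,0]
After op 4 (STO M1): stack=[empty] mem=[0,13,0,0]
After op 5 (push 10): stack=[10] mem=[0,13,0,0]
After op 6 (dup): stack=[10,10] mem=[0,13,0,0]
After op 7 (*): stack=[100] mem=[0,13,0,0]
After op 8 (pop): stack=[empty] mem=[0,13,0,0]
After op 9 (RCL M1): stack=[13] mem=[0,13,0,0]
After op 10 (RCL M1): stack=[13,13] mem=[0,13,0,0]
After op 11 (RCL M1): stack=[13,13,13] mem=[0,13,0,0]
After op 12 (dup): stack=[13,13,13,13] mem=[0,13,0,0]
After op 13 (push 19): stack=[13,13,13,13,19] mem=[0,13,0,0]
After op 14 (*): stack=[13,13,13,247] mem=[0,13,0,0]
After op 15 (-): stack=[13,13,-234] mem=[0,13,0,0]

Answer: -234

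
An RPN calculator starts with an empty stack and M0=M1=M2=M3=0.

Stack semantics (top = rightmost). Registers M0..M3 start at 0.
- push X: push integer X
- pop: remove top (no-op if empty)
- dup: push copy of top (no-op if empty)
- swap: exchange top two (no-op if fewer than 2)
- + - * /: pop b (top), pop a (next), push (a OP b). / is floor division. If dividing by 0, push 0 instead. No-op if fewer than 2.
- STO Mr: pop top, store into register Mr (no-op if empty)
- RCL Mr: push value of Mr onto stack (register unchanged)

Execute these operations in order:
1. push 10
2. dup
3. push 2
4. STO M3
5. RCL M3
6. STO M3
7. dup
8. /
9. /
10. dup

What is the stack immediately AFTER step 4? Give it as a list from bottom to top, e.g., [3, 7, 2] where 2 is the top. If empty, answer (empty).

After op 1 (push 10): stack=[10] mem=[0,0,0,0]
After op 2 (dup): stack=[10,10] mem=[0,0,0,0]
After op 3 (push 2): stack=[10,10,2] mem=[0,0,0,0]
After op 4 (STO M3): stack=[10,10] mem=[0,0,0,2]

[10, 10]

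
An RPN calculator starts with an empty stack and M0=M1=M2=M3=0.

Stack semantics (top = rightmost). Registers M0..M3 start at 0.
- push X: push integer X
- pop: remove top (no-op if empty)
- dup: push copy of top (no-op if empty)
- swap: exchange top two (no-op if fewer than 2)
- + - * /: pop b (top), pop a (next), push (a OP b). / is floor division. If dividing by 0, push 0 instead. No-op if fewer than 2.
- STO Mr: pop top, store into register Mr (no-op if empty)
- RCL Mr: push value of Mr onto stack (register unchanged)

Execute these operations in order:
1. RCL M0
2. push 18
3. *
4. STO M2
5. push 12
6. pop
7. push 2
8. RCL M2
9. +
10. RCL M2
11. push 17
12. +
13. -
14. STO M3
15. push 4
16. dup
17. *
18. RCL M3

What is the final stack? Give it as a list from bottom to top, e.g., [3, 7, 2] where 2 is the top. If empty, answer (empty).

Answer: [16, -15]

Derivation:
After op 1 (RCL M0): stack=[0] mem=[0,0,0,0]
After op 2 (push 18): stack=[0,18] mem=[0,0,0,0]
After op 3 (*): stack=[0] mem=[0,0,0,0]
After op 4 (STO M2): stack=[empty] mem=[0,0,0,0]
After op 5 (push 12): stack=[12] mem=[0,0,0,0]
After op 6 (pop): stack=[empty] mem=[0,0,0,0]
After op 7 (push 2): stack=[2] mem=[0,0,0,0]
After op 8 (RCL M2): stack=[2,0] mem=[0,0,0,0]
After op 9 (+): stack=[2] mem=[0,0,0,0]
After op 10 (RCL M2): stack=[2,0] mem=[0,0,0,0]
After op 11 (push 17): stack=[2,0,17] mem=[0,0,0,0]
After op 12 (+): stack=[2,17] mem=[0,0,0,0]
After op 13 (-): stack=[-15] mem=[0,0,0,0]
After op 14 (STO M3): stack=[empty] mem=[0,0,0,-15]
After op 15 (push 4): stack=[4] mem=[0,0,0,-15]
After op 16 (dup): stack=[4,4] mem=[0,0,0,-15]
After op 17 (*): stack=[16] mem=[0,0,0,-15]
After op 18 (RCL M3): stack=[16,-15] mem=[0,0,0,-15]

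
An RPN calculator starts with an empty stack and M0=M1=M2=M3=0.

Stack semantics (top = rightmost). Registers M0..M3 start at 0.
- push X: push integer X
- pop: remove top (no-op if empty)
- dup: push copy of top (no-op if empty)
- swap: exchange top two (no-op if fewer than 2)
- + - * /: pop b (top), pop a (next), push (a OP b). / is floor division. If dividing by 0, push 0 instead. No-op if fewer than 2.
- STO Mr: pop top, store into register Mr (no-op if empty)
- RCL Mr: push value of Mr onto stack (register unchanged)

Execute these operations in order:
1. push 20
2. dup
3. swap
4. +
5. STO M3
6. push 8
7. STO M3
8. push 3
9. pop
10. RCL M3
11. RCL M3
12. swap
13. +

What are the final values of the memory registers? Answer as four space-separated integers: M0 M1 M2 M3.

After op 1 (push 20): stack=[20] mem=[0,0,0,0]
After op 2 (dup): stack=[20,20] mem=[0,0,0,0]
After op 3 (swap): stack=[20,20] mem=[0,0,0,0]
After op 4 (+): stack=[40] mem=[0,0,0,0]
After op 5 (STO M3): stack=[empty] mem=[0,0,0,40]
After op 6 (push 8): stack=[8] mem=[0,0,0,40]
After op 7 (STO M3): stack=[empty] mem=[0,0,0,8]
After op 8 (push 3): stack=[3] mem=[0,0,0,8]
After op 9 (pop): stack=[empty] mem=[0,0,0,8]
After op 10 (RCL M3): stack=[8] mem=[0,0,0,8]
After op 11 (RCL M3): stack=[8,8] mem=[0,0,0,8]
After op 12 (swap): stack=[8,8] mem=[0,0,0,8]
After op 13 (+): stack=[16] mem=[0,0,0,8]

Answer: 0 0 0 8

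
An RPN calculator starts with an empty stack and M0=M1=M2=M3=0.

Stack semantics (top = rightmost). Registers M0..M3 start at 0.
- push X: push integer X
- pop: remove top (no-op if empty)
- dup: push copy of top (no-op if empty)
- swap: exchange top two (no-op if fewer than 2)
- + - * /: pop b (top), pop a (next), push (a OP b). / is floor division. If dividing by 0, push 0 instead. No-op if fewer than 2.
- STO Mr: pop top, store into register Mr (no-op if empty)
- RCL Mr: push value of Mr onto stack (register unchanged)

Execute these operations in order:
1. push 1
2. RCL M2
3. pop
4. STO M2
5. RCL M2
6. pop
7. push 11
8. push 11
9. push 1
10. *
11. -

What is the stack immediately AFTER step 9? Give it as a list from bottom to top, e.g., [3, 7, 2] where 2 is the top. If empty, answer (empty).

After op 1 (push 1): stack=[1] mem=[0,0,0,0]
After op 2 (RCL M2): stack=[1,0] mem=[0,0,0,0]
After op 3 (pop): stack=[1] mem=[0,0,0,0]
After op 4 (STO M2): stack=[empty] mem=[0,0,1,0]
After op 5 (RCL M2): stack=[1] mem=[0,0,1,0]
After op 6 (pop): stack=[empty] mem=[0,0,1,0]
After op 7 (push 11): stack=[11] mem=[0,0,1,0]
After op 8 (push 11): stack=[11,11] mem=[0,0,1,0]
After op 9 (push 1): stack=[11,11,1] mem=[0,0,1,0]

[11, 11, 1]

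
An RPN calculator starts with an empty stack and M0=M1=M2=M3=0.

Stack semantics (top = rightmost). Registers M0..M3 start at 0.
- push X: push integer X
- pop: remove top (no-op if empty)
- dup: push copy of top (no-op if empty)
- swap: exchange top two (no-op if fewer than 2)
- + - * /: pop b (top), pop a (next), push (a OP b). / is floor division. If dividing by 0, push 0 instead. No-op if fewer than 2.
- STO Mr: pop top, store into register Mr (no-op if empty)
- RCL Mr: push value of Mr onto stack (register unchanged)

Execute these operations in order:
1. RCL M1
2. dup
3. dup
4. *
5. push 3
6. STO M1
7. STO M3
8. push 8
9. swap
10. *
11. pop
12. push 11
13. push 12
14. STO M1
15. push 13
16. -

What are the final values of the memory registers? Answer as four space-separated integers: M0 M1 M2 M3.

After op 1 (RCL M1): stack=[0] mem=[0,0,0,0]
After op 2 (dup): stack=[0,0] mem=[0,0,0,0]
After op 3 (dup): stack=[0,0,0] mem=[0,0,0,0]
After op 4 (*): stack=[0,0] mem=[0,0,0,0]
After op 5 (push 3): stack=[0,0,3] mem=[0,0,0,0]
After op 6 (STO M1): stack=[0,0] mem=[0,3,0,0]
After op 7 (STO M3): stack=[0] mem=[0,3,0,0]
After op 8 (push 8): stack=[0,8] mem=[0,3,0,0]
After op 9 (swap): stack=[8,0] mem=[0,3,0,0]
After op 10 (*): stack=[0] mem=[0,3,0,0]
After op 11 (pop): stack=[empty] mem=[0,3,0,0]
After op 12 (push 11): stack=[11] mem=[0,3,0,0]
After op 13 (push 12): stack=[11,12] mem=[0,3,0,0]
After op 14 (STO M1): stack=[11] mem=[0,12,0,0]
After op 15 (push 13): stack=[11,13] mem=[0,12,0,0]
After op 16 (-): stack=[-2] mem=[0,12,0,0]

Answer: 0 12 0 0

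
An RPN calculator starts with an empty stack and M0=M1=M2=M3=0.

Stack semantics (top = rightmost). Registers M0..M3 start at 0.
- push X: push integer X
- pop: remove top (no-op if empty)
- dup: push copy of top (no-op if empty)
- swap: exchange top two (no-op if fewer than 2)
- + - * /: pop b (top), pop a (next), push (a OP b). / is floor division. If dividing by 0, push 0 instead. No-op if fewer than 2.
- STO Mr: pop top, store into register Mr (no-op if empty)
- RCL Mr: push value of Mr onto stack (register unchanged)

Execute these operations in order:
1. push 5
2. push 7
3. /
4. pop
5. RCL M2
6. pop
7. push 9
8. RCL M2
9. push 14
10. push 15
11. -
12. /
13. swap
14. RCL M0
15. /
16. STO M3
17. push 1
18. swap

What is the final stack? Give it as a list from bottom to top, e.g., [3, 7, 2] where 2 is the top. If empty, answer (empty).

Answer: [1, 0]

Derivation:
After op 1 (push 5): stack=[5] mem=[0,0,0,0]
After op 2 (push 7): stack=[5,7] mem=[0,0,0,0]
After op 3 (/): stack=[0] mem=[0,0,0,0]
After op 4 (pop): stack=[empty] mem=[0,0,0,0]
After op 5 (RCL M2): stack=[0] mem=[0,0,0,0]
After op 6 (pop): stack=[empty] mem=[0,0,0,0]
After op 7 (push 9): stack=[9] mem=[0,0,0,0]
After op 8 (RCL M2): stack=[9,0] mem=[0,0,0,0]
After op 9 (push 14): stack=[9,0,14] mem=[0,0,0,0]
After op 10 (push 15): stack=[9,0,14,15] mem=[0,0,0,0]
After op 11 (-): stack=[9,0,-1] mem=[0,0,0,0]
After op 12 (/): stack=[9,0] mem=[0,0,0,0]
After op 13 (swap): stack=[0,9] mem=[0,0,0,0]
After op 14 (RCL M0): stack=[0,9,0] mem=[0,0,0,0]
After op 15 (/): stack=[0,0] mem=[0,0,0,0]
After op 16 (STO M3): stack=[0] mem=[0,0,0,0]
After op 17 (push 1): stack=[0,1] mem=[0,0,0,0]
After op 18 (swap): stack=[1,0] mem=[0,0,0,0]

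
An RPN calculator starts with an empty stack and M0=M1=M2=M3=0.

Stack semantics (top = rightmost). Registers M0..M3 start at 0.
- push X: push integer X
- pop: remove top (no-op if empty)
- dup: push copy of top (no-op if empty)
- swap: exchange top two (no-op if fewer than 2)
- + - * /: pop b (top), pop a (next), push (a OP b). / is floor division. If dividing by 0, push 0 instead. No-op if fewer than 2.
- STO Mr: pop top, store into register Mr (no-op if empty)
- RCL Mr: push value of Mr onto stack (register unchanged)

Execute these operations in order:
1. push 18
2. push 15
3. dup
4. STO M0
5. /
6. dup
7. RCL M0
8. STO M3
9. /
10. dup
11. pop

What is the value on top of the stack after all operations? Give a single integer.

Answer: 1

Derivation:
After op 1 (push 18): stack=[18] mem=[0,0,0,0]
After op 2 (push 15): stack=[18,15] mem=[0,0,0,0]
After op 3 (dup): stack=[18,15,15] mem=[0,0,0,0]
After op 4 (STO M0): stack=[18,15] mem=[15,0,0,0]
After op 5 (/): stack=[1] mem=[15,0,0,0]
After op 6 (dup): stack=[1,1] mem=[15,0,0,0]
After op 7 (RCL M0): stack=[1,1,15] mem=[15,0,0,0]
After op 8 (STO M3): stack=[1,1] mem=[15,0,0,15]
After op 9 (/): stack=[1] mem=[15,0,0,15]
After op 10 (dup): stack=[1,1] mem=[15,0,0,15]
After op 11 (pop): stack=[1] mem=[15,0,0,15]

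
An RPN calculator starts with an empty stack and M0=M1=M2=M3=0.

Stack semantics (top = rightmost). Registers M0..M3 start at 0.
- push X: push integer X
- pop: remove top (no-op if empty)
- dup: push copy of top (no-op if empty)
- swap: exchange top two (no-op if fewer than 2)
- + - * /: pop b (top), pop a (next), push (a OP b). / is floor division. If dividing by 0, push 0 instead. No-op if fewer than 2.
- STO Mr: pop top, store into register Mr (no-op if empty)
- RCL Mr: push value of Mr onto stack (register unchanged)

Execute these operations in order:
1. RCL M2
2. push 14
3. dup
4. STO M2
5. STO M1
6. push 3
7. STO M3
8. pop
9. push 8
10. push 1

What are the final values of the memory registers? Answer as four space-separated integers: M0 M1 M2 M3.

After op 1 (RCL M2): stack=[0] mem=[0,0,0,0]
After op 2 (push 14): stack=[0,14] mem=[0,0,0,0]
After op 3 (dup): stack=[0,14,14] mem=[0,0,0,0]
After op 4 (STO M2): stack=[0,14] mem=[0,0,14,0]
After op 5 (STO M1): stack=[0] mem=[0,14,14,0]
After op 6 (push 3): stack=[0,3] mem=[0,14,14,0]
After op 7 (STO M3): stack=[0] mem=[0,14,14,3]
After op 8 (pop): stack=[empty] mem=[0,14,14,3]
After op 9 (push 8): stack=[8] mem=[0,14,14,3]
After op 10 (push 1): stack=[8,1] mem=[0,14,14,3]

Answer: 0 14 14 3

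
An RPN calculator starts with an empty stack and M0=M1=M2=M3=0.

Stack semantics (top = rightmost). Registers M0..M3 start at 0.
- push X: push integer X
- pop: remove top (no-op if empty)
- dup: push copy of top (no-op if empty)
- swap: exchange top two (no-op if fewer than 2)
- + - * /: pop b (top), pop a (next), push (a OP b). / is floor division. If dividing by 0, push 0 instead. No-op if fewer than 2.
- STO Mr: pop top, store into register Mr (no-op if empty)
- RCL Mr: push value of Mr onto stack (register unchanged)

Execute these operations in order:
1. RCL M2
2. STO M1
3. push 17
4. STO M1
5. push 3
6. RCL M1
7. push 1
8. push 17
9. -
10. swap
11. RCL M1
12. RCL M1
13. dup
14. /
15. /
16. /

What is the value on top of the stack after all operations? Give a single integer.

Answer: 1

Derivation:
After op 1 (RCL M2): stack=[0] mem=[0,0,0,0]
After op 2 (STO M1): stack=[empty] mem=[0,0,0,0]
After op 3 (push 17): stack=[17] mem=[0,0,0,0]
After op 4 (STO M1): stack=[empty] mem=[0,17,0,0]
After op 5 (push 3): stack=[3] mem=[0,17,0,0]
After op 6 (RCL M1): stack=[3,17] mem=[0,17,0,0]
After op 7 (push 1): stack=[3,17,1] mem=[0,17,0,0]
After op 8 (push 17): stack=[3,17,1,17] mem=[0,17,0,0]
After op 9 (-): stack=[3,17,-16] mem=[0,17,0,0]
After op 10 (swap): stack=[3,-16,17] mem=[0,17,0,0]
After op 11 (RCL M1): stack=[3,-16,17,17] mem=[0,17,0,0]
After op 12 (RCL M1): stack=[3,-16,17,17,17] mem=[0,17,0,0]
After op 13 (dup): stack=[3,-16,17,17,17,17] mem=[0,17,0,0]
After op 14 (/): stack=[3,-16,17,17,1] mem=[0,17,0,0]
After op 15 (/): stack=[3,-16,17,17] mem=[0,17,0,0]
After op 16 (/): stack=[3,-16,1] mem=[0,17,0,0]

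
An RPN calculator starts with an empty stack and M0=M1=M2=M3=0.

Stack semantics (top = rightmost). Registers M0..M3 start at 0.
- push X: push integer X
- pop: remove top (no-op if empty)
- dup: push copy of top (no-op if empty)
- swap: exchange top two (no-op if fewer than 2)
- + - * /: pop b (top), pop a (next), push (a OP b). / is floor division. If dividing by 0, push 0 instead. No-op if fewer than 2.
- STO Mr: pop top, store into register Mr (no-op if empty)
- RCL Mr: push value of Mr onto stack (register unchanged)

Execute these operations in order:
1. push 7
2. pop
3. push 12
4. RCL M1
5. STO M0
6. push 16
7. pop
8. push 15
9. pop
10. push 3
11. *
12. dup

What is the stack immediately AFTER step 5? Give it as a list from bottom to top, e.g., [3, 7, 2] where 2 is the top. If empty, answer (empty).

After op 1 (push 7): stack=[7] mem=[0,0,0,0]
After op 2 (pop): stack=[empty] mem=[0,0,0,0]
After op 3 (push 12): stack=[12] mem=[0,0,0,0]
After op 4 (RCL M1): stack=[12,0] mem=[0,0,0,0]
After op 5 (STO M0): stack=[12] mem=[0,0,0,0]

[12]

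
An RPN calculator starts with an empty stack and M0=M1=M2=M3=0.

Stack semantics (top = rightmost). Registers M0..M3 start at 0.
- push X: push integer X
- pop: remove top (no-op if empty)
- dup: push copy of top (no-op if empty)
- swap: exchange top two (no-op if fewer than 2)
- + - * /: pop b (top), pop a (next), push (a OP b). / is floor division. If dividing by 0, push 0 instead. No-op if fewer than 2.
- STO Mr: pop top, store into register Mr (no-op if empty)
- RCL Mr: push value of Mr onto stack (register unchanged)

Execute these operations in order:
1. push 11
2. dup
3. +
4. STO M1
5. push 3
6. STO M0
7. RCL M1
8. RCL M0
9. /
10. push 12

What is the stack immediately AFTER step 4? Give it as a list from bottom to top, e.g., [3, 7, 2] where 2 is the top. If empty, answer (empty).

After op 1 (push 11): stack=[11] mem=[0,0,0,0]
After op 2 (dup): stack=[11,11] mem=[0,0,0,0]
After op 3 (+): stack=[22] mem=[0,0,0,0]
After op 4 (STO M1): stack=[empty] mem=[0,22,0,0]

(empty)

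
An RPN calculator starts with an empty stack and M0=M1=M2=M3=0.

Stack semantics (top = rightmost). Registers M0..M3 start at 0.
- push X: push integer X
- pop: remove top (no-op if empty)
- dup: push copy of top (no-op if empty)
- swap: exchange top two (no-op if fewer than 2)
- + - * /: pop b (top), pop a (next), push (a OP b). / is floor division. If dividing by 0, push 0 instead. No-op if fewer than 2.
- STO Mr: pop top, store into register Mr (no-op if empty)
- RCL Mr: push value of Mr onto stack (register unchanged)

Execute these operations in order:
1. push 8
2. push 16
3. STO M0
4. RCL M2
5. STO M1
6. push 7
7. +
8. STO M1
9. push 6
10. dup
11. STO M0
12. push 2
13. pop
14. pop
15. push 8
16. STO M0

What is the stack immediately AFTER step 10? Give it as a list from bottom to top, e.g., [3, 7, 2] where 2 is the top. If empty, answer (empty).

After op 1 (push 8): stack=[8] mem=[0,0,0,0]
After op 2 (push 16): stack=[8,16] mem=[0,0,0,0]
After op 3 (STO M0): stack=[8] mem=[16,0,0,0]
After op 4 (RCL M2): stack=[8,0] mem=[16,0,0,0]
After op 5 (STO M1): stack=[8] mem=[16,0,0,0]
After op 6 (push 7): stack=[8,7] mem=[16,0,0,0]
After op 7 (+): stack=[15] mem=[16,0,0,0]
After op 8 (STO M1): stack=[empty] mem=[16,15,0,0]
After op 9 (push 6): stack=[6] mem=[16,15,0,0]
After op 10 (dup): stack=[6,6] mem=[16,15,0,0]

[6, 6]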